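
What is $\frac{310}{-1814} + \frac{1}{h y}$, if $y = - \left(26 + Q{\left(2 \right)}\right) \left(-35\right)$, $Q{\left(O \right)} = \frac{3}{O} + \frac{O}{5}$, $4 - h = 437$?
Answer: $- \frac{131077409}{767003643} \approx -0.1709$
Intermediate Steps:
$h = -433$ ($h = 4 - 437 = -433$)
$Q{\left(O \right)} = \frac{3}{O} + \frac{O}{5}$ ($Q{\left(O \right)} = \frac{3}{O} + O \frac{1}{5} = \frac{3}{O} + \frac{O}{5}$)
$y = \frac{1953}{2}$ ($y = - \left(26 + \left(\frac{3}{2} + \frac{1}{5} \cdot 2\right)\right) \left(-35\right) = - \left(26 + \left(3 \cdot \frac{1}{2} + \frac{2}{5}\right)\right) \left(-35\right) = - \left(26 + \left(\frac{3}{2} + \frac{2}{5}\right)\right) \left(-35\right) = - \left(26 + \frac{19}{10}\right) \left(-35\right) = - \frac{279 \left(-35\right)}{10} = \left(-1\right) \left(- \frac{1953}{2}\right) = \frac{1953}{2} \approx 976.5$)
$\frac{310}{-1814} + \frac{1}{h y} = \frac{310}{-1814} + \frac{1}{\left(-433\right) \frac{1953}{2}} = 310 \left(- \frac{1}{1814}\right) - \frac{2}{845649} = - \frac{155}{907} - \frac{2}{845649} = - \frac{131077409}{767003643}$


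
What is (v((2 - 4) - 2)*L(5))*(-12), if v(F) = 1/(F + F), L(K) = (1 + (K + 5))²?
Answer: 363/2 ≈ 181.50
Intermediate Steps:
L(K) = (6 + K)² (L(K) = (1 + (5 + K))² = (6 + K)²)
v(F) = 1/(2*F)
(v((2 - 4) - 2)*L(5))*(-12) = ((1/(2*((2 - 4) - 2)))*(6 + 5)²)*(-12) = ((1/(2*(-2 - 2)))*11²)*(-12) = (((½)/(-4))*121)*(-12) = (((½)*(-¼))*121)*(-12) = -⅛*121*(-12) = -121/8*(-12) = 363/2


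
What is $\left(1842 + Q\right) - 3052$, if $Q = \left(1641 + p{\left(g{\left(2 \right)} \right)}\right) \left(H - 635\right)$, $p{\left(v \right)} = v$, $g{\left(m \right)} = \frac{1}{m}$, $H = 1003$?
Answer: $602862$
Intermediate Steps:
$Q = 604072$ ($Q = \left(1641 + \frac{1}{2}\right) \left(1003 - 635\right) = \left(1641 + \frac{1}{2}\right) 368 = \frac{3283}{2} \cdot 368 = 604072$)
$\left(1842 + Q\right) - 3052 = \left(1842 + 604072\right) - 3052 = 605914 - 3052 = 602862$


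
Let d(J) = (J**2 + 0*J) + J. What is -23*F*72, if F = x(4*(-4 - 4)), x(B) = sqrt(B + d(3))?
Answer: -3312*I*sqrt(5) ≈ -7405.9*I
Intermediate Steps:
d(J) = J + J**2 (d(J) = (J**2 + 0) + J = J**2 + J = J + J**2)
x(B) = sqrt(12 + B) (x(B) = sqrt(B + 3*(1 + 3)) = sqrt(B + 3*4) = sqrt(B + 12) = sqrt(12 + B))
F = 2*I*sqrt(5) (F = sqrt(12 + 4*(-4 - 4)) = sqrt(12 + 4*(-8)) = sqrt(12 - 32) = sqrt(-20) = 2*I*sqrt(5) ≈ 4.4721*I)
-23*F*72 = -46*I*sqrt(5)*72 = -3312*I*sqrt(5)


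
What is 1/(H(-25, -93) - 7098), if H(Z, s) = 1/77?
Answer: -77/546545 ≈ -0.00014088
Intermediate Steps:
H(Z, s) = 1/77
1/(H(-25, -93) - 7098) = 1/(1/77 - 7098) = 1/(-546545/77) = -77/546545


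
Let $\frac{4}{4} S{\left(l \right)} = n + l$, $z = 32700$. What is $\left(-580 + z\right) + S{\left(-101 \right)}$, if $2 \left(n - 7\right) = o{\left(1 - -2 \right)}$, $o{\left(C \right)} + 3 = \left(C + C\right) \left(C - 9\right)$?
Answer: $\frac{64013}{2} \approx 32007.0$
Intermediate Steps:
$o{\left(C \right)} = -3 + 2 C \left(-9 + C\right)$ ($o{\left(C \right)} = -3 + \left(C + C\right) \left(C - 9\right) = -3 + 2 C \left(-9 + C\right)$)
$n = - \frac{25}{2}$ ($n = 7 + \frac{-3 - 18 \left(1 - -2\right) + 2 \left(1 - -2\right)^{2}}{2} = 7 + \frac{-3 - 18 \left(1 + 2\right) + 2 \left(1 + 2\right)^{2}}{2} = 7 + \frac{-3 - 54 + 2 \cdot 3^{2}}{2} = 7 + \frac{-3 - 54 + 2 \cdot 9}{2} = 7 + \frac{-3 - 54 + 18}{2} = 7 + \frac{1}{2} \left(-39\right) = 7 - \frac{39}{2} = - \frac{25}{2} \approx -12.5$)
$S{\left(l \right)} = - \frac{25}{2} + l$
$\left(-580 + z\right) + S{\left(-101 \right)} = \left(-580 + 32700\right) - \frac{227}{2} = 32120 - \frac{227}{2} = \frac{64013}{2}$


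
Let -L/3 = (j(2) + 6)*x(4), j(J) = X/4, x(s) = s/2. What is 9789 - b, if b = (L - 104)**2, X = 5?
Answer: -47869/4 ≈ -11967.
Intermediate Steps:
x(s) = s/2 (x(s) = s*(1/2) = s/2)
j(J) = 5/4
L = -87/2 (L = -3*(5/4 + 6)*(1/2)*4 = -87*2/4 = -3*29/2 = -87/2 ≈ -43.500)
b = 87025/4 (b = (-87/2 - 104)**2 = (-295/2)**2 = 87025/4 ≈ 21756.)
9789 - b = 9789 - 1*87025/4 = 9789 - 87025/4 = -47869/4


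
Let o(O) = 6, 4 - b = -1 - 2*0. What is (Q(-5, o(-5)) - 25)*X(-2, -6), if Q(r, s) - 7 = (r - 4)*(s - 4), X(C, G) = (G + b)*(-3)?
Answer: -108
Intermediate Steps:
b = 5 (b = 4 - (-1 - 2*0) = 4 - (-1 + 0) = 4 - 1*(-1) = 4 + 1 = 5)
X(C, G) = -15 - 3*G (X(C, G) = (G + 5)*(-3) = (5 + G)*(-3) = -15 - 3*G)
Q(r, s) = 7 + (-4 + r)*(-4 + s) (Q(r, s) = 7 + (r - 4)*(s - 4) = 7 + (-4 + r)*(-4 + s))
(Q(-5, o(-5)) - 25)*X(-2, -6) = ((23 - 4*(-5) - 4*6 - 5*6) - 25)*(-15 - 3*(-6)) = ((23 + 20 - 24 - 30) - 25)*(-15 + 18) = (-11 - 25)*3 = -36*3 = -108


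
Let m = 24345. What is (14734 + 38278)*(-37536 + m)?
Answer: -699281292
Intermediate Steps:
(14734 + 38278)*(-37536 + m) = (14734 + 38278)*(-37536 + 24345) = 53012*(-13191) = -699281292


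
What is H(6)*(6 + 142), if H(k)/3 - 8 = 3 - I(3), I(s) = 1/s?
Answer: 4736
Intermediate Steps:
I(s) = 1/s
H(k) = 32 (H(k) = 24 + 3*(3 - 1/3) = 24 + 3*(3 - 1*⅓) = 24 + 3*(3 - ⅓) = 24 + 3*(8/3) = 24 + 8 = 32)
H(6)*(6 + 142) = 32*(6 + 142) = 32*148 = 4736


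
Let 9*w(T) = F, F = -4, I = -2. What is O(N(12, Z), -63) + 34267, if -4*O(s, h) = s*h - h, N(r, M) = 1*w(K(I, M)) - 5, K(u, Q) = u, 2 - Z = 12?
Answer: 68331/2 ≈ 34166.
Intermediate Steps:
Z = -10 (Z = 2 - 1*12 = 2 - 12 = -10)
w(T) = -4/9 (w(T) = (⅑)*(-4) = -4/9)
N(r, M) = -49/9 (N(r, M) = 1*(-4/9) - 5 = -4/9 - 5 = -49/9)
O(s, h) = h/4 - h*s/4 (O(s, h) = -(s*h - h)/4 = -(h*s - h)/4 = -(-h + h*s)/4 = h/4 - h*s/4)
O(N(12, Z), -63) + 34267 = (¼)*(-63)*(1 - 1*(-49/9)) + 34267 = (¼)*(-63)*(1 + 49/9) + 34267 = (¼)*(-63)*(58/9) + 34267 = -203/2 + 34267 = 68331/2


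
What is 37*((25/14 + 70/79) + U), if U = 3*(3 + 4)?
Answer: 968697/1106 ≈ 875.86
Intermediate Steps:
U = 21 (U = 3*7 = 21)
37*((25/14 + 70/79) + U) = 37*((25/14 + 70/79) + 21) = 37*(2955/1106 + 21) = 37*(26181/1106) = 968697/1106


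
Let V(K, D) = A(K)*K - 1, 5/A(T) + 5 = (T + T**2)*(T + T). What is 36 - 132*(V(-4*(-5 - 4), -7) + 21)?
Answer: -249744756/95899 ≈ -2604.2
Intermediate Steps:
A(T) = 5/(-5 + 2*T*(T + T**2)) (A(T) = 5/(-5 + (T + T**2)*(T + T)) = 5/(-5 + (T + T**2)*(2*T)) = 5/(-5 + 2*T*(T + T**2)))
V(K, D) = -1 + 5*K/(-5 + 2*K**2 + 2*K**3) (V(K, D) = (5/(-5 + 2*K**2 + 2*K**3))*K - 1 = 5*K/(-5 + 2*K**2 + 2*K**3) - 1 = -1 + 5*K/(-5 + 2*K**2 + 2*K**3))
36 - 132*(V(-4*(-5 - 4), -7) + 21) = 36 - 132*((5 - 2*16*(-5 - 4)**2 - 2*(-64*(-5 - 4)**3) + 5*(-4*(-5 - 4)))/(-5 + 2*(-4*(-5 - 4))**2 + 2*(-4*(-5 - 4))**3) + 21) = 36 - 132*((5 - 2*(-4*(-9))**2 - 2*(-4*(-9))**3 + 5*(-4*(-9)))/(-5 + 2*(-4*(-9))**2 + 2*(-4*(-9))**3) + 21) = 36 - 132*((5 - 2*36**2 - 2*36**3 + 5*36)/(-5 + 2*36**2 + 2*36**3) + 21) = 36 - 132*((5 - 2*1296 - 2*46656 + 180)/(-5 + 2*1296 + 2*46656) + 21) = 36 - 132*((5 - 2592 - 93312 + 180)/(-5 + 2592 + 93312) + 21) = 36 - 132*(-95719/95899 + 21) = 36 - 132*1918160/95899 = 36 - 253197120/95899 = -249744756/95899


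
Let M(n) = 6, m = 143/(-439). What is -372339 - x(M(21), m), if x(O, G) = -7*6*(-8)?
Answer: -372675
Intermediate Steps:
m = -143/439 (m = 143*(-1/439) = -143/439 ≈ -0.32574)
x(O, G) = 336 (x(O, G) = -42*(-8) = 336)
-372339 - x(M(21), m) = -372339 - 1*336 = -372339 - 336 = -372675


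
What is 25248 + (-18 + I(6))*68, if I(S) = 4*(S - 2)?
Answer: 25112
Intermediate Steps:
I(S) = -8 + 4*S (I(S) = 4*(-2 + S) = -8 + 4*S)
25248 + (-18 + I(6))*68 = 25248 + (-18 + (-8 + 4*6))*68 = 25248 + (-18 + (-8 + 24))*68 = 25248 + (-18 + 16)*68 = 25248 - 2*68 = 25248 - 136 = 25112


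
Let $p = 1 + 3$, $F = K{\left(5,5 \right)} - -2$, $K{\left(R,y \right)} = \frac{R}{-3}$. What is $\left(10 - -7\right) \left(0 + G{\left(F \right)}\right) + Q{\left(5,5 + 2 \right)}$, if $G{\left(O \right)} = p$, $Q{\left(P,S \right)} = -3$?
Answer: $65$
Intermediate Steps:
$K{\left(R,y \right)} = - \frac{R}{3}$ ($K{\left(R,y \right)} = R \left(- \frac{1}{3}\right) = - \frac{R}{3}$)
$F = \frac{1}{3}$ ($F = \left(- \frac{1}{3}\right) 5 - -2 = - \frac{5}{3} + 2 = \frac{1}{3} \approx 0.33333$)
$p = 4$
$G{\left(O \right)} = 4$
$\left(10 - -7\right) \left(0 + G{\left(F \right)}\right) + Q{\left(5,5 + 2 \right)} = \left(10 - -7\right) \left(0 + 4\right) - 3 = \left(10 + 7\right) 4 - 3 = 17 \cdot 4 - 3 = 68 - 3 = 65$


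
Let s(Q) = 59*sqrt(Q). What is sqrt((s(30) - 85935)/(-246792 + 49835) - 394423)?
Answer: sqrt(-15300463696322332 - 11620463*sqrt(30))/196957 ≈ 628.03*I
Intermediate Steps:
sqrt((s(30) - 85935)/(-246792 + 49835) - 394423) = sqrt((59*sqrt(30) - 85935)/(-246792 + 49835) - 394423) = sqrt((-85935 + 59*sqrt(30))/(-196957) - 394423) = sqrt((-85935 + 59*sqrt(30))*(-1/196957) - 394423) = sqrt((85935/196957 - 59*sqrt(30)/196957) - 394423) = sqrt(-77684284876/196957 - 59*sqrt(30)/196957)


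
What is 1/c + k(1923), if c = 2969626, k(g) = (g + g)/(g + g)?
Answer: 2969627/2969626 ≈ 1.0000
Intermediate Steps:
k(g) = 1 (k(g) = (2*g)/((2*g)) = (2*g)*(1/(2*g)) = 1)
1/c + k(1923) = 1/2969626 + 1 = 2969627/2969626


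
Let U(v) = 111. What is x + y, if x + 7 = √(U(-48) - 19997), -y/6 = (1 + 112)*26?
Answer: -17635 + I*√19886 ≈ -17635.0 + 141.02*I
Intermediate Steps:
y = -17628 (y = -6*(1 + 112)*26 = -678*26 = -6*2938 = -17628)
x = -7 + I*√19886 (x = -7 + √(111 - 19997) = -7 + √(-19886) = -7 + I*√19886 ≈ -7.0 + 141.02*I)
x + y = (-7 + I*√19886) - 17628 = -17635 + I*√19886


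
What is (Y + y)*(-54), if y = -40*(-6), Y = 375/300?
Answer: -26055/2 ≈ -13028.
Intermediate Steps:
Y = 5/4 (Y = 375*(1/300) = 5/4 ≈ 1.2500)
y = 240
(Y + y)*(-54) = (5/4 + 240)*(-54) = (965/4)*(-54) = -26055/2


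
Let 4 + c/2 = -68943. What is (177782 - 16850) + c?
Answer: 23038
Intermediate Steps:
c = -137894 (c = -8 + 2*(-68943) = -8 - 137886 = -137894)
(177782 - 16850) + c = (177782 - 16850) - 137894 = 160932 - 137894 = 23038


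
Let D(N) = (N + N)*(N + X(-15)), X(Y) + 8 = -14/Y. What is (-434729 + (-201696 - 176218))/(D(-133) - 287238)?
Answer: 12189645/3749704 ≈ 3.2508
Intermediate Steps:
X(Y) = -8 - 14/Y
D(N) = 2*N*(-106/15 + N) (D(N) = (N + N)*(N + (-8 - 14/(-15))) = (2*N)*(N + (-8 - 14*(-1/15))) = (2*N)*(N + (-8 + 14/15)) = (2*N)*(N - 106/15) = (2*N)*(-106/15 + N) = 2*N*(-106/15 + N))
(-434729 + (-201696 - 176218))/(D(-133) - 287238) = (-434729 + (-201696 - 176218))/((2/15)*(-133)*(-106 + 15*(-133)) - 287238) = (-434729 - 377914)/((2/15)*(-133)*(-106 - 1995) - 287238) = -812643/((2/15)*(-133)*(-2101) - 287238) = -812643/(558866/15 - 287238) = -812643/(-3749704/15) = -812643*(-15/3749704) = 12189645/3749704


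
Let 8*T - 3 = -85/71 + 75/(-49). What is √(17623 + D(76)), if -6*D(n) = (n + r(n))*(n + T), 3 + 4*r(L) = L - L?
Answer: √263519581045/3976 ≈ 129.11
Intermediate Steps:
r(L) = -¾ (r(L) = -¾ + (L - L)/4 = -¾ + (¼)*0 = -¾ + 0 = -¾)
T = 947/27832 (T = 3/8 + (-85/71 + 75/(-49))/8 = 3/8 + (-85*1/71 + 75*(-1/49))/8 = 3/8 + (-85/71 - 75/49)/8 = 3/8 + (⅛)*(-9490/3479) = 3/8 - 4745/13916 = 947/27832 ≈ 0.034026)
D(n) = -(-¾ + n)*(947/27832 + n)/6 (D(n) = -(n - ¾)*(n + 947/27832)/6 = -(-¾ + n)*(947/27832 + n)/6)
√(17623 + D(76)) = √(17623 + (947/222656 - ⅙*76² + (19927/166992)*76)) = √(17623 + (947/222656 - ⅙*5776 + 378613/41748)) = √(17623 + (947/222656 - 2888/3 + 378613/41748)) = √(17623 - 30331899/31808) = √(530220485/31808) = √263519581045/3976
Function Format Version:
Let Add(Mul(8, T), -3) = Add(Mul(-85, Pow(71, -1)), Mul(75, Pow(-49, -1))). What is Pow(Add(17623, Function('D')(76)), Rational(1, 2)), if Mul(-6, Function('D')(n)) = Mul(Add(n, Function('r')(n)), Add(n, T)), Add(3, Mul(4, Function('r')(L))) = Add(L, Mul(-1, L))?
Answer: Mul(Rational(1, 3976), Pow(263519581045, Rational(1, 2))) ≈ 129.11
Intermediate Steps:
Function('r')(L) = Rational(-3, 4) (Function('r')(L) = Add(Rational(-3, 4), Mul(Rational(1, 4), Add(L, Mul(-1, L)))) = Add(Rational(-3, 4), Mul(Rational(1, 4), 0)) = Add(Rational(-3, 4), 0) = Rational(-3, 4))
T = Rational(947, 27832) (T = Add(Rational(3, 8), Mul(Rational(1, 8), Add(Mul(-85, Pow(71, -1)), Mul(75, Pow(-49, -1))))) = Add(Rational(3, 8), Mul(Rational(1, 8), Add(Mul(-85, Rational(1, 71)), Mul(75, Rational(-1, 49))))) = Add(Rational(3, 8), Mul(Rational(1, 8), Add(Rational(-85, 71), Rational(-75, 49)))) = Add(Rational(3, 8), Mul(Rational(1, 8), Rational(-9490, 3479))) = Add(Rational(3, 8), Rational(-4745, 13916)) = Rational(947, 27832) ≈ 0.034026)
Function('D')(n) = Mul(Rational(-1, 6), Add(Rational(-3, 4), n), Add(Rational(947, 27832), n)) (Function('D')(n) = Mul(Rational(-1, 6), Mul(Add(n, Rational(-3, 4)), Add(n, Rational(947, 27832)))) = Mul(Rational(-1, 6), Mul(Add(Rational(-3, 4), n), Add(Rational(947, 27832), n))) = Mul(Rational(-1, 6), Add(Rational(-3, 4), n), Add(Rational(947, 27832), n)))
Pow(Add(17623, Function('D')(76)), Rational(1, 2)) = Pow(Add(17623, Add(Rational(947, 222656), Mul(Rational(-1, 6), Pow(76, 2)), Mul(Rational(19927, 166992), 76))), Rational(1, 2)) = Pow(Add(17623, Add(Rational(947, 222656), Mul(Rational(-1, 6), 5776), Rational(378613, 41748))), Rational(1, 2)) = Pow(Add(17623, Add(Rational(947, 222656), Rational(-2888, 3), Rational(378613, 41748))), Rational(1, 2)) = Pow(Add(17623, Rational(-30331899, 31808)), Rational(1, 2)) = Pow(Rational(530220485, 31808), Rational(1, 2)) = Mul(Rational(1, 3976), Pow(263519581045, Rational(1, 2)))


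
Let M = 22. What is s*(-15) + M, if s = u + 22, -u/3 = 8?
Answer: 52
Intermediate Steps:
u = -24 (u = -3*8 = -24)
s = -2 (s = -24 + 22 = -2)
s*(-15) + M = -2*(-15) + 22 = 30 + 22 = 52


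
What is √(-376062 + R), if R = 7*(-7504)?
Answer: I*√428590 ≈ 654.67*I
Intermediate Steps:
R = -52528
√(-376062 + R) = √(-376062 - 52528) = √(-428590) = I*√428590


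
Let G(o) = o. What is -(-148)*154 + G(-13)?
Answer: 22779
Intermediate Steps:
-(-148)*154 + G(-13) = -(-148)*154 - 13 = -148*(-154) - 13 = 22792 - 13 = 22779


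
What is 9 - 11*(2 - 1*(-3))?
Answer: -46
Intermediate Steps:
9 - 11*(2 - 1*(-3)) = 9 - 11*(2 + 3) = 9 - 11*5 = 9 - 55 = -46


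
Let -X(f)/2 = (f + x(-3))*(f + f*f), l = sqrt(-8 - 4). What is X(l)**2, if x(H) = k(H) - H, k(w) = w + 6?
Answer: 26496 + 8064*I*sqrt(3) ≈ 26496.0 + 13967.0*I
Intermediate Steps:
k(w) = 6 + w
l = 2*I*sqrt(3) (l = sqrt(-12) = 2*I*sqrt(3) ≈ 3.4641*I)
x(H) = 6 (x(H) = (6 + H) - H = 6)
X(f) = -2*(6 + f)*(f + f**2) (X(f) = -2*(f + 6)*(f + f*f) = -2*(6 + f)*(f + f**2))
X(l)**2 = (-2*2*I*sqrt(3)*(6 + (2*I*sqrt(3))**2 + 7*(2*I*sqrt(3))))**2 = (-2*2*I*sqrt(3)*(6 - 12 + 14*I*sqrt(3)))**2 = (-2*2*I*sqrt(3)*(-6 + 14*I*sqrt(3)))**2 = (-4*I*sqrt(3)*(-6 + 14*I*sqrt(3)))**2 = -48*(-6 + 14*I*sqrt(3))**2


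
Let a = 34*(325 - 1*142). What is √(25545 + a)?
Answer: √31767 ≈ 178.23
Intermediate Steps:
a = 6222 (a = 34*(325 - 142) = 34*183 = 6222)
√(25545 + a) = √(25545 + 6222) = √31767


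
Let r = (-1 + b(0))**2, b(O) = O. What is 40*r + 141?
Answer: 181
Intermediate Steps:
r = 1 (r = (-1 + 0)**2 = (-1)**2 = 1)
40*r + 141 = 40*1 + 141 = 40 + 141 = 181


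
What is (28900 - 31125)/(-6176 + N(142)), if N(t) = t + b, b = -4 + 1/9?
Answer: 20025/54341 ≈ 0.36851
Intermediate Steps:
b = -35/9 (b = -4 + ⅑ = -35/9 ≈ -3.8889)
N(t) = -35/9 + t (N(t) = t - 35/9 = -35/9 + t)
(28900 - 31125)/(-6176 + N(142)) = (28900 - 31125)/(-6176 + (-35/9 + 142)) = -2225/(-6176 + 1243/9) = -2225/(-54341/9) = -2225*(-9/54341) = 20025/54341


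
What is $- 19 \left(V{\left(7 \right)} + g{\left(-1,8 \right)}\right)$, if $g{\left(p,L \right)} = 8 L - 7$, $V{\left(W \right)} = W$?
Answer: $-1216$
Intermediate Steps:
$g{\left(p,L \right)} = -7 + 8 L$
$- 19 \left(V{\left(7 \right)} + g{\left(-1,8 \right)}\right) = - 19 \left(7 + \left(-7 + 8 \cdot 8\right)\right) = - 19 \left(7 + \left(-7 + 64\right)\right) = - 19 \left(7 + 57\right) = \left(-19\right) 64 = -1216$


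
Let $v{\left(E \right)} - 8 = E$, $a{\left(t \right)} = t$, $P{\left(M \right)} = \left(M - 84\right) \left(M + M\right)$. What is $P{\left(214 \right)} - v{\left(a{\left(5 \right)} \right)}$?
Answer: $55627$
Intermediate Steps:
$P{\left(M \right)} = 2 M \left(-84 + M\right)$ ($P{\left(M \right)} = \left(-84 + M\right) 2 M = 2 M \left(-84 + M\right)$)
$v{\left(E \right)} = 8 + E$
$P{\left(214 \right)} - v{\left(a{\left(5 \right)} \right)} = 2 \cdot 214 \left(-84 + 214\right) - \left(8 + 5\right) = 2 \cdot 214 \cdot 130 - 13 = 55640 - 13 = 55627$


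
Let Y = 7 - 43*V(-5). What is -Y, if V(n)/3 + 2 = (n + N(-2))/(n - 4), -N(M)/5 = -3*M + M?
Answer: 280/3 ≈ 93.333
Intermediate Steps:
N(M) = 10*M (N(M) = -5*(-3*M + M) = -(-10)*M = 10*M)
V(n) = -6 + 3*(-20 + n)/(-4 + n) (V(n) = -6 + 3*((n + 10*(-2))/(n - 4)) = -6 + 3*((n - 20)/(-4 + n)) = -6 + 3*((-20 + n)/(-4 + n)) = -6 + 3*(-20 + n)/(-4 + n))
Y = -280/3 (Y = 7 - 129*(-12 - 1*(-5))/(-4 - 5) = 7 - 129*(-12 + 5)/(-9) = 7 - 129*(-1)*(-7)/9 = 7 - 43*7/3 = 7 - 301/3 = -280/3 ≈ -93.333)
-Y = -1*(-280/3) = 280/3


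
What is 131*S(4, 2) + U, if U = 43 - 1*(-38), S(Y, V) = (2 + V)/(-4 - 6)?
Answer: 143/5 ≈ 28.600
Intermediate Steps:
S(Y, V) = -1/5 - V/10 (S(Y, V) = (2 + V)/(-10) = (2 + V)*(-1/10) = -1/5 - V/10)
U = 81 (U = 43 + 38 = 81)
131*S(4, 2) + U = 131*(-1/5 - 1/10*2) + 81 = 131*(-1/5 - 1/5) + 81 = 131*(-2/5) + 81 = -262/5 + 81 = 143/5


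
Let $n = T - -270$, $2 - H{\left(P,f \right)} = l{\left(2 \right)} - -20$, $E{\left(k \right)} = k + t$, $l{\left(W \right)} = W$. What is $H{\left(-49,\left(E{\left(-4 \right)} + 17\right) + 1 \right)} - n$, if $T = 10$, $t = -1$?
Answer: $-300$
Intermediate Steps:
$E{\left(k \right)} = -1 + k$ ($E{\left(k \right)} = k - 1 = -1 + k$)
$H{\left(P,f \right)} = -20$ ($H{\left(P,f \right)} = 2 - \left(2 - -20\right) = 2 - \left(2 + 20\right) = 2 - 22 = -20$)
$n = 280$ ($n = 10 - -270 = 10 + 270 = 280$)
$H{\left(-49,\left(E{\left(-4 \right)} + 17\right) + 1 \right)} - n = -20 - 280 = -300$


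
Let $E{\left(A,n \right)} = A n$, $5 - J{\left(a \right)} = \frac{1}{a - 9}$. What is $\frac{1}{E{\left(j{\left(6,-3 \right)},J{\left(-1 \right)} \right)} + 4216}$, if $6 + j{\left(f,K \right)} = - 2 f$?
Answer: $\frac{5}{20621} \approx 0.00024247$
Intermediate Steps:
$J{\left(a \right)} = 5 - \frac{1}{-9 + a}$ ($J{\left(a \right)} = 5 - \frac{1}{a - 9} = 5 - \frac{1}{-9 + a}$)
$j{\left(f,K \right)} = -6 - 2 f$
$\frac{1}{E{\left(j{\left(6,-3 \right)},J{\left(-1 \right)} \right)} + 4216} = \frac{1}{\left(-6 - 12\right) \frac{-46 + 5 \left(-1\right)}{-9 - 1} + 4216} = \frac{1}{\left(-6 - 12\right) \frac{-46 - 5}{-10} + 4216} = \frac{1}{- 18 \left(\left(- \frac{1}{10}\right) \left(-51\right)\right) + 4216} = \frac{1}{\left(-18\right) \frac{51}{10} + 4216} = \frac{1}{- \frac{459}{5} + 4216} = \frac{1}{\frac{20621}{5}} = \frac{5}{20621}$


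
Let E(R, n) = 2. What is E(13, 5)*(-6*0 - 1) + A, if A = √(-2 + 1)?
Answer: -2 + I ≈ -2.0 + 1.0*I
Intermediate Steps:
A = I (A = √(-1) = I ≈ 1.0*I)
E(13, 5)*(-6*0 - 1) + A = 2*(-6*0 - 1) + I = 2*(0 - 1) + I = 2*(-1) + I = -2 + I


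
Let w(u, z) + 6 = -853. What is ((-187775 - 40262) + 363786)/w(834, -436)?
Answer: -135749/859 ≈ -158.03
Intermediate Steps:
w(u, z) = -859 (w(u, z) = -6 - 853 = -859)
((-187775 - 40262) + 363786)/w(834, -436) = ((-187775 - 40262) + 363786)/(-859) = (-228037 + 363786)*(-1/859) = 135749*(-1/859) = -135749/859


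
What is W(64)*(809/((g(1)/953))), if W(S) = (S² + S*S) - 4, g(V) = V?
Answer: 6312759676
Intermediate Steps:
W(S) = -4 + 2*S² (W(S) = (S² + S²) - 4 = 2*S² - 4 = -4 + 2*S²)
W(64)*(809/((g(1)/953))) = (-4 + 2*64²)*(809/((1/953))) = (-4 + 2*4096)*(809/((1*(1/953)))) = (-4 + 8192)*(809/(1/953)) = 8188*(809*953) = 8188*770977 = 6312759676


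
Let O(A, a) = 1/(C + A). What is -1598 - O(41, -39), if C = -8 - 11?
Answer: -35157/22 ≈ -1598.0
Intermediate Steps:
C = -19
O(A, a) = 1/(-19 + A)
-1598 - O(41, -39) = -1598 - 1/(-19 + 41) = -1598 - 1/22 = -35157/22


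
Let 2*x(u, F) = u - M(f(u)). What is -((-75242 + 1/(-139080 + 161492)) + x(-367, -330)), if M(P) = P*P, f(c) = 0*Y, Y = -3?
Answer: 1690436305/22412 ≈ 75426.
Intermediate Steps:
f(c) = 0 (f(c) = 0*(-3) = 0)
M(P) = P**2
x(u, F) = u/2 (x(u, F) = (u - 1*0**2)/2 = (u - 1*0)/2 = (u + 0)/2 = u/2)
-((-75242 + 1/(-139080 + 161492)) + x(-367, -330)) = -((-75242 + 1/(-139080 + 161492)) + (1/2)*(-367)) = -((-75242 + 1/22412) - 367/2) = -(-1686323703/22412 - 367/2) = -1*(-1690436305/22412) = 1690436305/22412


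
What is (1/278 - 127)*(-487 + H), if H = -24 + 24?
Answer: 17193535/278 ≈ 61847.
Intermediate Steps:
H = 0
(1/278 - 127)*(-487 + H) = (1/278 - 127)*(-487 + 0) = (1/278 - 127)*(-487) = -35305/278*(-487) = 17193535/278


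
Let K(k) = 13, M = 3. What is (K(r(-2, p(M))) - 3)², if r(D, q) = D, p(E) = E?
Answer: 100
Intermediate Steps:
(K(r(-2, p(M))) - 3)² = (13 - 3)² = 10² = 100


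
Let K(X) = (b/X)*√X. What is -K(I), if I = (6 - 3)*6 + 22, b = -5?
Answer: √10/4 ≈ 0.79057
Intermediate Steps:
I = 40 (I = 3*6 + 22 = 18 + 22 = 40)
K(X) = -5/√X (K(X) = (-5/X)*√X = -5/√X)
-K(I) = -(-5)/√40 = -(-5)*√10/20 = -(-1)*√10/4 = √10/4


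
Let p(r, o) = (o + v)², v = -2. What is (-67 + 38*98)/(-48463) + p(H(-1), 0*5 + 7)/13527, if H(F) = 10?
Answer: -48256664/655559001 ≈ -0.073611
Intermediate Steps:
p(r, o) = (-2 + o)² (p(r, o) = (o - 2)² = (-2 + o)²)
(-67 + 38*98)/(-48463) + p(H(-1), 0*5 + 7)/13527 = (-67 + 38*98)/(-48463) + (-2 + (0*5 + 7))²/13527 = (-67 + 3724)*(-1/48463) + (-2 + (0 + 7))²*(1/13527) = 3657*(-1/48463) + (-2 + 7)²*(1/13527) = -3657/48463 + 5²*(1/13527) = -3657/48463 + 25*(1/13527) = -3657/48463 + 25/13527 = -48256664/655559001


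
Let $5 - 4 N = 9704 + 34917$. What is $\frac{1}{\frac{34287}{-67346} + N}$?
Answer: $- \frac{67346}{751211571} \approx -8.965 \cdot 10^{-5}$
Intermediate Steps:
$N = -11154$ ($N = \frac{5}{4} - \frac{9704 + 34917}{4} = \frac{5}{4} - \frac{44621}{4} = -11154$)
$\frac{1}{\frac{34287}{-67346} + N} = \frac{1}{\frac{34287}{-67346} - 11154} = \frac{1}{34287 \left(- \frac{1}{67346}\right) - 11154} = \frac{1}{- \frac{34287}{67346} - 11154} = \frac{1}{- \frac{751211571}{67346}} = - \frac{67346}{751211571}$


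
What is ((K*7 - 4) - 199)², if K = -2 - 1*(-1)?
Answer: 44100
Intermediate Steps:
K = -1 (K = -2 + 1 = -1)
((K*7 - 4) - 199)² = ((-1*7 - 4) - 199)² = ((-7 - 4) - 199)² = (-11 - 199)² = (-210)² = 44100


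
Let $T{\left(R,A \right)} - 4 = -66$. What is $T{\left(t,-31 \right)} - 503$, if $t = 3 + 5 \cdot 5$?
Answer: $-565$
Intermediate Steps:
$t = 28$ ($t = 3 + 25 = 28$)
$T{\left(R,A \right)} = -62$ ($T{\left(R,A \right)} = 4 - 66 = -62$)
$T{\left(t,-31 \right)} - 503 = -62 - 503 = -565$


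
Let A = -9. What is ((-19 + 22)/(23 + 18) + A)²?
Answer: 133956/1681 ≈ 79.688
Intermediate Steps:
((-19 + 22)/(23 + 18) + A)² = ((-19 + 22)/(23 + 18) - 9)² = (3/41 - 9)² = (-366/41)² = 133956/1681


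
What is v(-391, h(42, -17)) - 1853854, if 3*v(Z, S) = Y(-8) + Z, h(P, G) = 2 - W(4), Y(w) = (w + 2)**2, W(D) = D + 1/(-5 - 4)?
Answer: -5561917/3 ≈ -1.8540e+6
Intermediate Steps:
W(D) = -1/9 + D (W(D) = D + 1/(-9) = D - 1/9 = -1/9 + D)
Y(w) = (2 + w)**2
h(P, G) = -17/9 (h(P, G) = 2 - (-1/9 + 4) = 2 - 1*35/9 = 2 - 35/9 = -17/9)
v(Z, S) = 12 + Z/3 (v(Z, S) = ((2 - 8)**2 + Z)/3 = ((-6)**2 + Z)/3 = (36 + Z)/3 = 12 + Z/3)
v(-391, h(42, -17)) - 1853854 = (12 + (1/3)*(-391)) - 1853854 = (12 - 391/3) - 1853854 = -355/3 - 1853854 = -5561917/3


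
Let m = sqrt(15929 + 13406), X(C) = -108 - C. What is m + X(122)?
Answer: -230 + sqrt(29335) ≈ -58.725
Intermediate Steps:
m = sqrt(29335) ≈ 171.27
m + X(122) = sqrt(29335) + (-108 - 1*122) = sqrt(29335) + (-108 - 122) = sqrt(29335) - 230 = -230 + sqrt(29335)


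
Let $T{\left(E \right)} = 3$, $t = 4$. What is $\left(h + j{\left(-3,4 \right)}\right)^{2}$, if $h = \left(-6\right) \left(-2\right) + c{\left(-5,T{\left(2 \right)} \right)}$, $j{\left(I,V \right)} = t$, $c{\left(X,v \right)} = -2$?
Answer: $196$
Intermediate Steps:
$j{\left(I,V \right)} = 4$
$h = 10$ ($h = \left(-6\right) \left(-2\right) - 2 = 12 - 2 = 10$)
$\left(h + j{\left(-3,4 \right)}\right)^{2} = \left(10 + 4\right)^{2} = 14^{2} = 196$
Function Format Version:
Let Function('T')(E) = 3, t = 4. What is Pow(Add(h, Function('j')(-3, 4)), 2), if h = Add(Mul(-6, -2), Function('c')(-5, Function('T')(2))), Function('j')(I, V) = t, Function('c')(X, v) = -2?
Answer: 196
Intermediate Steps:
Function('j')(I, V) = 4
h = 10 (h = Add(Mul(-6, -2), -2) = Add(12, -2) = 10)
Pow(Add(h, Function('j')(-3, 4)), 2) = Pow(Add(10, 4), 2) = Pow(14, 2) = 196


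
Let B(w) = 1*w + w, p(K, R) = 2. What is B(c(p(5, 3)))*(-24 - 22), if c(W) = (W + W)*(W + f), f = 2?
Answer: -1472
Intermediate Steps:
c(W) = 2*W*(2 + W) (c(W) = (W + W)*(W + 2) = (2*W)*(2 + W) = 2*W*(2 + W))
B(w) = 2*w (B(w) = w + w = 2*w)
B(c(p(5, 3)))*(-24 - 22) = (2*(2*2*(2 + 2)))*(-24 - 22) = (2*(2*2*4))*(-46) = (2*16)*(-46) = 32*(-46) = -1472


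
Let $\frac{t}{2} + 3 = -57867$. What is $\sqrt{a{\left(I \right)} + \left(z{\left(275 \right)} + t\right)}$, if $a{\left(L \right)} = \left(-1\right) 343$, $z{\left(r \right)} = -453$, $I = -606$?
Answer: $2 i \sqrt{29134} \approx 341.37 i$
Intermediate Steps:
$a{\left(L \right)} = -343$
$t = -115740$ ($t = -6 + 2 \left(-57867\right) = -6 - 115734 = -115740$)
$\sqrt{a{\left(I \right)} + \left(z{\left(275 \right)} + t\right)} = \sqrt{-343 - 116193} = \sqrt{-116536} = 2 i \sqrt{29134}$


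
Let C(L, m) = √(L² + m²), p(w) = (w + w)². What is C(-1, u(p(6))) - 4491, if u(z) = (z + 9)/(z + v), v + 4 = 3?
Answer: -4491 + √43858/143 ≈ -4489.5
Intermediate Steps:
v = -1 (v = -4 + 3 = -1)
p(w) = 4*w² (p(w) = (2*w)² = 4*w²)
u(z) = (9 + z)/(-1 + z) (u(z) = (z + 9)/(z - 1) = (9 + z)/(-1 + z))
C(-1, u(p(6))) - 4491 = √((-1)² + ((9 + 4*6²)/(-1 + 4*6²))²) - 4491 = √(1 + ((9 + 4*36)/(-1 + 4*36))²) - 4491 = √(1 + ((9 + 144)/(-1 + 144))²) - 4491 = √(1 + (153/143)²) - 4491 = √(1 + 23409/20449) - 4491 = √(43858/20449) - 4491 = √43858/143 - 4491 = -4491 + √43858/143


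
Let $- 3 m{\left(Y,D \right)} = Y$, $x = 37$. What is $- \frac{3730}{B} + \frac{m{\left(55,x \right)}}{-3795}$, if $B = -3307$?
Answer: $\frac{775417}{684549} \approx 1.1327$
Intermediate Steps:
$m{\left(Y,D \right)} = - \frac{Y}{3}$
$- \frac{3730}{B} + \frac{m{\left(55,x \right)}}{-3795} = - \frac{3730}{-3307} + \frac{\left(- \frac{1}{3}\right) 55}{-3795} = \left(-3730\right) \left(- \frac{1}{3307}\right) - - \frac{1}{207} = \frac{3730}{3307} + \frac{1}{207} = \frac{775417}{684549}$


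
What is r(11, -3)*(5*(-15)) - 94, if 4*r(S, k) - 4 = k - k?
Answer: -169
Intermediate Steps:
r(S, k) = 1 (r(S, k) = 1 + (k - k)/4 = 1 + (¼)*0 = 1 + 0 = 1)
r(11, -3)*(5*(-15)) - 94 = 1*(5*(-15)) - 94 = 1*(-75) - 94 = -75 - 94 = -169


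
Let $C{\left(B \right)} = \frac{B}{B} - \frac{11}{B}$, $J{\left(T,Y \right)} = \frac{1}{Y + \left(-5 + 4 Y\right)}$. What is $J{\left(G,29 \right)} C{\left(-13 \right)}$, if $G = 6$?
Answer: $\frac{6}{455} \approx 0.013187$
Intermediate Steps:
$J{\left(T,Y \right)} = \frac{1}{-5 + 5 Y}$
$C{\left(B \right)} = 1 - \frac{11}{B}$
$J{\left(G,29 \right)} C{\left(-13 \right)} = \frac{1}{5 \left(-1 + 29\right)} \frac{-11 - 13}{-13} = \frac{1}{5 \cdot 28} \left(\left(- \frac{1}{13}\right) \left(-24\right)\right) = \frac{1}{5} \cdot \frac{1}{28} \cdot \frac{24}{13} = \frac{1}{140} \cdot \frac{24}{13} = \frac{6}{455}$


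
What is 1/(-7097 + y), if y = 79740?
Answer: 1/72643 ≈ 1.3766e-5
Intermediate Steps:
1/(-7097 + y) = 1/(-7097 + 79740) = 1/72643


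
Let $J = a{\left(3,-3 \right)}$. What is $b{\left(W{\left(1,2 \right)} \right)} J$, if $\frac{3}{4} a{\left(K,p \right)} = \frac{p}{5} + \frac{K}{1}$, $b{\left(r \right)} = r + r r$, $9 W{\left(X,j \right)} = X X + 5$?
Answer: $\frac{32}{9} \approx 3.5556$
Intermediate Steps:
$W{\left(X,j \right)} = \frac{5}{9} + \frac{X^{2}}{9}$ ($W{\left(X,j \right)} = \frac{X X + 5}{9} = \frac{X^{2} + 5}{9} = \frac{5 + X^{2}}{9} = \frac{5}{9} + \frac{X^{2}}{9}$)
$b{\left(r \right)} = r + r^{2}$
$a{\left(K,p \right)} = \frac{4 K}{3} + \frac{4 p}{15}$ ($a{\left(K,p \right)} = \frac{4 \left(\frac{p}{5} + \frac{K}{1}\right)}{3} = \frac{4 \left(p \frac{1}{5} + K 1\right)}{3} = \frac{4 \left(\frac{p}{5} + K\right)}{3} = \frac{4 \left(K + \frac{p}{5}\right)}{3} = \frac{4 K}{3} + \frac{4 p}{15}$)
$J = \frac{16}{5}$ ($J = \frac{4}{3} \cdot 3 + \frac{4}{15} \left(-3\right) = 4 - \frac{4}{5} = \frac{16}{5} \approx 3.2$)
$b{\left(W{\left(1,2 \right)} \right)} J = \left(\frac{5}{9} + \frac{1^{2}}{9}\right) \left(1 + \left(\frac{5}{9} + \frac{1^{2}}{9}\right)\right) \frac{16}{5} = \left(\frac{5}{9} + \frac{1}{9} \cdot 1\right) \left(1 + \left(\frac{5}{9} + \frac{1}{9} \cdot 1\right)\right) \frac{16}{5} = \left(\frac{5}{9} + \frac{1}{9}\right) \left(1 + \left(\frac{5}{9} + \frac{1}{9}\right)\right) \frac{16}{5} = \frac{2 \left(1 + \frac{2}{3}\right)}{3} \cdot \frac{16}{5} = \frac{2}{3} \cdot \frac{5}{3} \cdot \frac{16}{5} = \frac{10}{9} \cdot \frac{16}{5} = \frac{32}{9}$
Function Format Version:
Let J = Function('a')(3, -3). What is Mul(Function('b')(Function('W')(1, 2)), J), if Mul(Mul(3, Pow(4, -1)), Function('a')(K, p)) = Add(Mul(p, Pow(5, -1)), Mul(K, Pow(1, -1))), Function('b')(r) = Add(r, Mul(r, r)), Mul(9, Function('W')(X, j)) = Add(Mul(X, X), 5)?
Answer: Rational(32, 9) ≈ 3.5556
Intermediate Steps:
Function('W')(X, j) = Add(Rational(5, 9), Mul(Rational(1, 9), Pow(X, 2))) (Function('W')(X, j) = Mul(Rational(1, 9), Add(Mul(X, X), 5)) = Mul(Rational(1, 9), Add(Pow(X, 2), 5)) = Mul(Rational(1, 9), Add(5, Pow(X, 2))) = Add(Rational(5, 9), Mul(Rational(1, 9), Pow(X, 2))))
Function('b')(r) = Add(r, Pow(r, 2))
Function('a')(K, p) = Add(Mul(Rational(4, 3), K), Mul(Rational(4, 15), p)) (Function('a')(K, p) = Mul(Rational(4, 3), Add(Mul(p, Pow(5, -1)), Mul(K, Pow(1, -1)))) = Mul(Rational(4, 3), Add(Mul(p, Rational(1, 5)), Mul(K, 1))) = Mul(Rational(4, 3), Add(Mul(Rational(1, 5), p), K)) = Mul(Rational(4, 3), Add(K, Mul(Rational(1, 5), p))) = Add(Mul(Rational(4, 3), K), Mul(Rational(4, 15), p)))
J = Rational(16, 5) (J = Add(Mul(Rational(4, 3), 3), Mul(Rational(4, 15), -3)) = Add(4, Rational(-4, 5)) = Rational(16, 5) ≈ 3.2000)
Mul(Function('b')(Function('W')(1, 2)), J) = Mul(Mul(Add(Rational(5, 9), Mul(Rational(1, 9), Pow(1, 2))), Add(1, Add(Rational(5, 9), Mul(Rational(1, 9), Pow(1, 2))))), Rational(16, 5)) = Mul(Mul(Add(Rational(5, 9), Mul(Rational(1, 9), 1)), Add(1, Add(Rational(5, 9), Mul(Rational(1, 9), 1)))), Rational(16, 5)) = Mul(Mul(Add(Rational(5, 9), Rational(1, 9)), Add(1, Add(Rational(5, 9), Rational(1, 9)))), Rational(16, 5)) = Mul(Mul(Rational(2, 3), Add(1, Rational(2, 3))), Rational(16, 5)) = Mul(Mul(Rational(2, 3), Rational(5, 3)), Rational(16, 5)) = Mul(Rational(10, 9), Rational(16, 5)) = Rational(32, 9)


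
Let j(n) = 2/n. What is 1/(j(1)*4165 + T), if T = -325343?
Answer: -1/317013 ≈ -3.1544e-6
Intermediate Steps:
1/(j(1)*4165 + T) = 1/((2/1)*4165 - 325343) = 1/((2*1)*4165 - 325343) = 1/(2*4165 - 325343) = 1/(8330 - 325343) = 1/(-317013) = -1/317013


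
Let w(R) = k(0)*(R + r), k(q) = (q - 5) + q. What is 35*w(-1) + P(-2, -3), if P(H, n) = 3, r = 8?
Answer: -1222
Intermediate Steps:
k(q) = -5 + 2*q (k(q) = (-5 + q) + q = -5 + 2*q)
w(R) = -40 - 5*R (w(R) = (-5 + 2*0)*(R + 8) = (-5 + 0)*(8 + R) = -5*(8 + R) = -40 - 5*R)
35*w(-1) + P(-2, -3) = 35*(-40 - 5*(-1)) + 3 = 35*(-40 + 5) + 3 = 35*(-35) + 3 = -1225 + 3 = -1222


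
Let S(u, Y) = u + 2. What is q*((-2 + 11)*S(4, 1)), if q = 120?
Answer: 6480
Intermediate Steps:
S(u, Y) = 2 + u
q*((-2 + 11)*S(4, 1)) = 120*((-2 + 11)*(2 + 4)) = 120*(9*6) = 120*54 = 6480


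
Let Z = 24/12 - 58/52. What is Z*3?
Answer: 69/26 ≈ 2.6538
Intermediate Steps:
Z = 23/26 (Z = 24*(1/12) - 58*1/52 = 2 - 29/26 = 23/26 ≈ 0.88461)
Z*3 = (23/26)*3 = 69/26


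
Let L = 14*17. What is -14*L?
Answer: -3332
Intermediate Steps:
L = 238
-14*L = -14*238 = -3332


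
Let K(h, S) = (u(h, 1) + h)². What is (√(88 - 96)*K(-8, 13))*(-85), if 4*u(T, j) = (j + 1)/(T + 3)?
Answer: -111537*I*√2/10 ≈ -15774.0*I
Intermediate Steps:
u(T, j) = (1 + j)/(4*(3 + T)) (u(T, j) = ((j + 1)/(T + 3))/4 = ((1 + j)/(3 + T))/4 = (1 + j)/(4*(3 + T)))
K(h, S) = (h + 1/(2*(3 + h)))² (K(h, S) = ((1 + 1)/(4*(3 + h)) + h)² = ((¼)*2/(3 + h) + h)² = (1/(2*(3 + h)) + h)² = (h + 1/(2*(3 + h)))²)
(√(88 - 96)*K(-8, 13))*(-85) = (√(88 - 96)*((1 + 2*(-8)*(3 - 8))²/(4*(3 - 8)²)))*(-85) = (√(-8)*((¼)*(1 + 2*(-8)*(-5))²/(-5)²))*(-85) = ((2*I*√2)*((¼)*(1 + 80)²*(1/25)))*(-85) = ((2*I*√2)*((¼)*81²*(1/25)))*(-85) = ((2*I*√2)*((¼)*6561*(1/25)))*(-85) = ((2*I*√2)*(6561/100))*(-85) = (6561*I*√2/50)*(-85) = -111537*I*√2/10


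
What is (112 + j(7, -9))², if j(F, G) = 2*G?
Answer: 8836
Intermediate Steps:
(112 + j(7, -9))² = (112 + 2*(-9))² = (112 - 18)² = 94² = 8836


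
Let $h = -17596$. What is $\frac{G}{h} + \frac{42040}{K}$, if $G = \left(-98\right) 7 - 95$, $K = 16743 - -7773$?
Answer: $\frac{189720709}{107845884} \approx 1.7592$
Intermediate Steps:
$K = 24516$ ($K = 16743 + 7773 = 24516$)
$G = -781$ ($G = -686 - 95 = -781$)
$\frac{G}{h} + \frac{42040}{K} = - \frac{781}{-17596} + \frac{42040}{24516} = \left(-781\right) \left(- \frac{1}{17596}\right) + 42040 \cdot \frac{1}{24516} = \frac{781}{17596} + \frac{10510}{6129} = \frac{189720709}{107845884}$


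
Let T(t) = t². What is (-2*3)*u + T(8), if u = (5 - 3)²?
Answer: 40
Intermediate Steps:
u = 4 (u = 2² = 4)
(-2*3)*u + T(8) = -2*3*4 + 8² = -6*4 + 64 = -24 + 64 = 40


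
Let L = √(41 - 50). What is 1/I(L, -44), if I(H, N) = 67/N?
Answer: -44/67 ≈ -0.65672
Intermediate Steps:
L = 3*I (L = √(-9) = 3*I ≈ 3.0*I)
1/I(L, -44) = 1/(67/(-44)) = 1/(67*(-1/44)) = 1/(-67/44) = -44/67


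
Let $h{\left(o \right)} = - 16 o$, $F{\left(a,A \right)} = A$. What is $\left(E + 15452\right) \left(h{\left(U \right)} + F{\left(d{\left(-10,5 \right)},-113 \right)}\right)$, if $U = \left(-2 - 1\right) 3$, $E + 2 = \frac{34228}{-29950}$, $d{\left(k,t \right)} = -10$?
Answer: $\frac{7171745716}{14975} \approx 4.7891 \cdot 10^{5}$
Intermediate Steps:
$E = - \frac{47064}{14975}$ ($E = -2 + \frac{34228}{-29950} = -2 + 34228 \left(- \frac{1}{29950}\right) = -2 - \frac{17114}{14975} = - \frac{47064}{14975} \approx -3.1428$)
$U = -9$ ($U = \left(-3\right) 3 = -9$)
$\left(E + 15452\right) \left(h{\left(U \right)} + F{\left(d{\left(-10,5 \right)},-113 \right)}\right) = \left(- \frac{47064}{14975} + 15452\right) \left(\left(-16\right) \left(-9\right) - 113\right) = \frac{231346636 \left(144 - 113\right)}{14975} = \frac{231346636}{14975} \cdot 31 = \frac{7171745716}{14975}$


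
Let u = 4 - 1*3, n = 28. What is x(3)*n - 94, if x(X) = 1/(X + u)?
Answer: -87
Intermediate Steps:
u = 1 (u = 4 - 3 = 1)
x(X) = 1/(1 + X) (x(X) = 1/(X + 1) = 1/(1 + X))
x(3)*n - 94 = 28/(1 + 3) - 94 = 28/4 - 94 = (¼)*28 - 94 = 7 - 94 = -87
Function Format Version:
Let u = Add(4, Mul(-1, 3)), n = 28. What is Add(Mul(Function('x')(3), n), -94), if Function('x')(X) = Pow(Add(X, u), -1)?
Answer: -87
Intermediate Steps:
u = 1 (u = Add(4, -3) = 1)
Function('x')(X) = Pow(Add(1, X), -1) (Function('x')(X) = Pow(Add(X, 1), -1) = Pow(Add(1, X), -1))
Add(Mul(Function('x')(3), n), -94) = Add(Mul(Pow(Add(1, 3), -1), 28), -94) = Add(Mul(Pow(4, -1), 28), -94) = Add(Mul(Rational(1, 4), 28), -94) = Add(7, -94) = -87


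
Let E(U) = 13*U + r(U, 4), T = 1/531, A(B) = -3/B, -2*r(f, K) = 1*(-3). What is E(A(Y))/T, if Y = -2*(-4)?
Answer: -14337/8 ≈ -1792.1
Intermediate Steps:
r(f, K) = 3/2 (r(f, K) = -(-3)/2 = -½*(-3) = 3/2)
Y = 8
T = 1/531 ≈ 0.0018832
E(U) = 3/2 + 13*U (E(U) = 13*U + 3/2 = 3/2 + 13*U)
E(A(Y))/T = (3/2 + 13*(-3/8))/(1/531) = (3/2 + 13*(-3*⅛))*531 = (3/2 + 13*(-3/8))*531 = (3/2 - 39/8)*531 = -27/8*531 = -14337/8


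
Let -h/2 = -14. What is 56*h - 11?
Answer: 1557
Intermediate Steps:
h = 28 (h = -2*(-14) = 28)
56*h - 11 = 56*28 - 11 = 1568 - 11 = 1557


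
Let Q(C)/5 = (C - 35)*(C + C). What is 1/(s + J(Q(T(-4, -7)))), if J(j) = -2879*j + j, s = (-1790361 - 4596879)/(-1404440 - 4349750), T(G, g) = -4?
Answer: -575419/2583446537196 ≈ -2.2273e-7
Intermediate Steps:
Q(C) = 10*C*(-35 + C) (Q(C) = 5*((C - 35)*(C + C)) = 5*((-35 + C)*(2*C)) = 5*(2*C*(-35 + C)) = 10*C*(-35 + C))
s = 638724/575419 (s = -6387240/(-5754190) = -6387240*(-1/5754190) = 638724/575419 ≈ 1.1100)
J(j) = -2878*j
1/(s + J(Q(T(-4, -7)))) = 1/(638724/575419 - 28780*(-4)*(-35 - 4)) = 1/(638724/575419 - 28780*(-4)*(-39)) = 1/(638724/575419 - 2878*1560) = 1/(638724/575419 - 4489680) = 1/(-2583446537196/575419) = -575419/2583446537196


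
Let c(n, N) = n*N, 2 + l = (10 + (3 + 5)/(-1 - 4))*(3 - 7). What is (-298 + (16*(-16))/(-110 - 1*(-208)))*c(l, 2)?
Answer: 1048776/49 ≈ 21404.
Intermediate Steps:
l = -178/5 (l = -2 + (10 + (3 + 5)/(-1 - 4))*(3 - 7) = -2 + (10 + 8/(-5))*(-4) = -2 + (10 + 8*(-⅕))*(-4) = -2 + (10 - 8/5)*(-4) = -2 + (42/5)*(-4) = -2 - 168/5 = -178/5 ≈ -35.600)
c(n, N) = N*n
(-298 + (16*(-16))/(-110 - 1*(-208)))*c(l, 2) = (-298 + (16*(-16))/(-110 - 1*(-208)))*(2*(-178/5)) = (-298 - 256/(-110 + 208))*(-356/5) = (-298 - 256/98)*(-356/5) = (-298 - 256*1/98)*(-356/5) = (-298 - 128/49)*(-356/5) = -14730/49*(-356/5) = 1048776/49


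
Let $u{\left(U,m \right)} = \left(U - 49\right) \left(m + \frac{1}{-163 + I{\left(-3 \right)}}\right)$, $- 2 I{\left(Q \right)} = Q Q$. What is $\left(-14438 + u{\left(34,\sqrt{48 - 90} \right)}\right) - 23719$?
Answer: $- \frac{2556513}{67} - 15 i \sqrt{42} \approx -38157.0 - 97.211 i$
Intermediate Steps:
$I{\left(Q \right)} = - \frac{Q^{2}}{2}$ ($I{\left(Q \right)} = - \frac{Q Q}{2} = - \frac{Q^{2}}{2}$)
$u{\left(U,m \right)} = \left(-49 + U\right) \left(- \frac{2}{335} + m\right)$ ($u{\left(U,m \right)} = \left(U - 49\right) \left(m + \frac{1}{-163 - \frac{\left(-3\right)^{2}}{2}}\right) = \left(-49 + U\right) \left(m + \frac{1}{-163 - \frac{9}{2}}\right) = \left(-49 + U\right) \left(m + \frac{1}{- \frac{335}{2}}\right) = \left(-49 + U\right) \left(m - \frac{2}{335}\right) = \left(-49 + U\right) \left(- \frac{2}{335} + m\right)$)
$\left(-14438 + u{\left(34,\sqrt{48 - 90} \right)}\right) - 23719 = \left(-14438 + \left(\frac{98}{335} - 49 \sqrt{48 - 90} - \frac{68}{335} + 34 \sqrt{48 - 90}\right)\right) - 23719 = \left(-14438 + \left(\frac{98}{335} - 49 \sqrt{-42} - \frac{68}{335} + 34 \sqrt{-42}\right)\right) - 23719 = \left(-14438 + \left(\frac{98}{335} - 49 i \sqrt{42} - \frac{68}{335} + 34 i \sqrt{42}\right)\right) - 23719 = \left(-14438 + \left(\frac{6}{67} - 15 i \sqrt{42}\right)\right) - 23719 = \left(- \frac{967340}{67} - 15 i \sqrt{42}\right) - 23719 = - \frac{2556513}{67} - 15 i \sqrt{42}$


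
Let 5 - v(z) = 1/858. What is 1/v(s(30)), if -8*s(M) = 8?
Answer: 858/4289 ≈ 0.20005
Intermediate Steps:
s(M) = -1 (s(M) = -⅛*8 = -1)
v(z) = 4289/858 (v(z) = 5 - 1/858 = 4289/858)
1/v(s(30)) = 1/(4289/858) = 858/4289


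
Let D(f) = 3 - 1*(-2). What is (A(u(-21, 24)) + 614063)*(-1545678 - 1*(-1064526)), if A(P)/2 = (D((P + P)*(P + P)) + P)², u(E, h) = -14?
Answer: -295535587200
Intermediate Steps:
D(f) = 5 (D(f) = 3 + 2 = 5)
A(P) = 2*(5 + P)²
(A(u(-21, 24)) + 614063)*(-1545678 - 1*(-1064526)) = (2*(5 - 14)² + 614063)*(-1545678 - 1*(-1064526)) = (2*(-9)² + 614063)*(-1545678 + 1064526) = (2*81 + 614063)*(-481152) = (162 + 614063)*(-481152) = 614225*(-481152) = -295535587200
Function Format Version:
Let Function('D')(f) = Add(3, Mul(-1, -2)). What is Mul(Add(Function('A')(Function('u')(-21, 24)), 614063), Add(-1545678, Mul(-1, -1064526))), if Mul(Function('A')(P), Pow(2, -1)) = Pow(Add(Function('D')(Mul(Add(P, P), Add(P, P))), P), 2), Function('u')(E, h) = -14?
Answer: -295535587200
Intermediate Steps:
Function('D')(f) = 5 (Function('D')(f) = Add(3, 2) = 5)
Function('A')(P) = Mul(2, Pow(Add(5, P), 2))
Mul(Add(Function('A')(Function('u')(-21, 24)), 614063), Add(-1545678, Mul(-1, -1064526))) = Mul(Add(Mul(2, Pow(Add(5, -14), 2)), 614063), Add(-1545678, Mul(-1, -1064526))) = Mul(Add(Mul(2, Pow(-9, 2)), 614063), Add(-1545678, 1064526)) = Mul(Add(Mul(2, 81), 614063), -481152) = Mul(Add(162, 614063), -481152) = Mul(614225, -481152) = -295535587200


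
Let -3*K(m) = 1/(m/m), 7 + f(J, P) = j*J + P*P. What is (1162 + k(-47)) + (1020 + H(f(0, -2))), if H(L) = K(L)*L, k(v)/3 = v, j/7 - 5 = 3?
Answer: 2042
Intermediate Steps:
j = 56 (j = 35 + 7*3 = 35 + 21 = 56)
f(J, P) = -7 + P² + 56*J (f(J, P) = -7 + (56*J + P*P) = -7 + (56*J + P²) = -7 + (P² + 56*J) = -7 + P² + 56*J)
k(v) = 3*v
K(m) = -⅓ (K(m) = -1/(3*(m/m)) = -⅓/1 = -⅓*1 = -⅓)
H(L) = -L/3
(1162 + k(-47)) + (1020 + H(f(0, -2))) = (1162 + 3*(-47)) + (1020 - (-7 + (-2)² + 56*0)/3) = (1162 - 141) + (1020 - (-7 + 4 + 0)/3) = 1021 + (1020 - ⅓*(-3)) = 1021 + (1020 + 1) = 1021 + 1021 = 2042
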